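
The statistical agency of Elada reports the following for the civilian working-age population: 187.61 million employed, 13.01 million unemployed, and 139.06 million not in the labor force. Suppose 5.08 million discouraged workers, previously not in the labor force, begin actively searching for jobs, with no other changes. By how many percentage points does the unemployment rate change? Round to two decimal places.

Initially, labor force = 187.61 + 13.01 = 200.62 million, so u = 13.01/200.62 = 6.48%.
After the change, unemployed and labor force both rise by 5.08 → E = 187.61, U = 18.09, labor force = 205.70 million.
New unemployment rate = 18.09 / 205.70 = 8.79%.
Change = 8.79% − 6.48% = +2.31 percentage points.

The unemployment rate changes by +2.31 percentage points.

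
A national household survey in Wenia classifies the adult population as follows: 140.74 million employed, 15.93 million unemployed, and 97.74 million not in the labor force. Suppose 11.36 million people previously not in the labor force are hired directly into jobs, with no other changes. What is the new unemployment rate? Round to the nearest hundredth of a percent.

Initially, labor force = 140.74 + 15.93 = 156.67 million, so u = 15.93/156.67 = 10.17%.
After the change, employed and labor force both rise by 11.36; unemployed unchanged → E = 152.10, U = 15.93, labor force = 168.03 million.
New unemployment rate = 15.93 / 168.03 = 9.48%.

New unemployment rate ≈ 9.48%.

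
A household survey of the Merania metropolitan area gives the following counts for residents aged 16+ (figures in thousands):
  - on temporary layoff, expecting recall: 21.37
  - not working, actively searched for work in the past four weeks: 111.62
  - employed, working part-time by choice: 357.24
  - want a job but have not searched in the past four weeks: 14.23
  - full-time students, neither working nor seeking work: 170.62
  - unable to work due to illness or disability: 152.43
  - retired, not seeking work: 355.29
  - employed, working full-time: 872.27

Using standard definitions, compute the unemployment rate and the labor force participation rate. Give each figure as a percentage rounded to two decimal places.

Employed = 357.24 + 872.27 = 1,229.51 thousand.
Unemployed = 21.37 + 111.62 = 132.99 thousand (jobless and actively searching, or on temporary layoff).
Labor force = 1,229.51 + 132.99 = 1,362.50 thousand.
Not in labor force = 14.23 + 170.62 + 152.43 + 355.29 = 692.57 thousand (those not working and not actively searching are outside the labor force — including those who want a job but have given up searching).
Civilian working-age population = 1,362.50 + 692.57 = 2,055.07 thousand.
Unemployment rate = 132.99 / 1,362.50 = 9.76%.
Labor force participation rate = 1,362.50 / 2,055.07 = 66.30%.

Unemployment rate ≈ 9.76%; labor force participation rate ≈ 66.30%.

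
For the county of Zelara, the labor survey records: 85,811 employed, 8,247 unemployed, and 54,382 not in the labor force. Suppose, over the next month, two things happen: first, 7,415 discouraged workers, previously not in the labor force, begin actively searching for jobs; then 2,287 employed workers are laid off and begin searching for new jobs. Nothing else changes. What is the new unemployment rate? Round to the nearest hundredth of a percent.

Initially, labor force = 85,811 + 8,247 = 94,058, so u = 8,247/94,058 = 8.77%.
After the first change, unemployed and labor force both rise by 7,415 → E = 85,811, U = 15,662, labor force = 101,473.
After the second change, employed falls and unemployed rises by 2,287; labor force unchanged → E = 83,524, U = 17,949, labor force = 101,473.
New unemployment rate = 17,949 / 101,473 = 17.69%.

New unemployment rate ≈ 17.69%.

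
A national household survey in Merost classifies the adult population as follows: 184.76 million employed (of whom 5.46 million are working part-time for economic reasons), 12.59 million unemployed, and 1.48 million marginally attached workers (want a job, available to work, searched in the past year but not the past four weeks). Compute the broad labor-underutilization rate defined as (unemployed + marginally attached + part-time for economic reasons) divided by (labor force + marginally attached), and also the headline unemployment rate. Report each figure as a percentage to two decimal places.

Broad underutilization rate ≈ 9.82%; headline unemployment rate ≈ 6.38%.

Labor force = 184.76 + 12.59 = 197.35 million.
Numerator = 12.59 + 1.48 + 5.46 = 19.53 million.
Denominator = 197.35 + 1.48 = 198.83 million.
Broad rate = 19.53 / 198.83 = 9.82%.
Headline unemployment rate = 12.59 / 197.35 = 6.38%.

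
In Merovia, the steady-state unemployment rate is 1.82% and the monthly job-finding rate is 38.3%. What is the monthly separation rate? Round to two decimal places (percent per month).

From u* = s/(s+f): s = u·f/(1−u).
s = 0.0182 × 38.3 / (1 − 0.0182) = 0.6971 / 0.9818 ≈ 0.71% per month.

Separation rate ≈ 0.71% per month.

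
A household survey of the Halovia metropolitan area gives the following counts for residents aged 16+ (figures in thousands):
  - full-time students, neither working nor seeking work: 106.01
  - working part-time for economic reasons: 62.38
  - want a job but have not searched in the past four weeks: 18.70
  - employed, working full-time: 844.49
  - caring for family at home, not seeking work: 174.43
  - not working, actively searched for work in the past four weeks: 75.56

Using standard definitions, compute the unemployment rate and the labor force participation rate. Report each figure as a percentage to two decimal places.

Employed = 62.38 + 844.49 = 906.87 thousand (anyone who worked, including part-time for economic reasons, counts as employed).
Unemployed = 75.56 thousand.
Labor force = 906.87 + 75.56 = 982.43 thousand.
Not in labor force = 106.01 + 18.70 + 174.43 = 299.14 thousand (those not working and not actively searching are outside the labor force — including those who want a job but have given up searching).
Civilian working-age population = 982.43 + 299.14 = 1,281.57 thousand.
Unemployment rate = 75.56 / 982.43 = 7.69%.
Labor force participation rate = 982.43 / 1,281.57 = 76.66%.

Unemployment rate ≈ 7.69%; labor force participation rate ≈ 76.66%.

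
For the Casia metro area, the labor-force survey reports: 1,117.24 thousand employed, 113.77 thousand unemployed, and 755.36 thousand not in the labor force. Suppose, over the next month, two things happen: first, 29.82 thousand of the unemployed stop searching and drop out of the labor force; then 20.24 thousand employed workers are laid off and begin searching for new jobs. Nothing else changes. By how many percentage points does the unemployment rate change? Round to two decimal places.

The unemployment rate changes by −0.57 percentage points.

Initially, labor force = 1,117.24 + 113.77 = 1,231.01 thousand, so u = 113.77/1,231.01 = 9.24%.
After the first change, unemployed and labor force both fall by 29.82 → E = 1,117.24, U = 83.95, labor force = 1,201.19 thousand.
After the second change, employed falls and unemployed rises by 20.24; labor force unchanged → E = 1,097.00, U = 104.19, labor force = 1,201.19 thousand.
New unemployment rate = 104.19 / 1,201.19 = 8.67%.
Change = 8.67% − 9.24% = −0.57 percentage points.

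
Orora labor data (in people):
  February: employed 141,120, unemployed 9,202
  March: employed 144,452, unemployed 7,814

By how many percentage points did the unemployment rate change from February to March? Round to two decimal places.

The unemployment rate changed by −0.99 percentage points.

February: labor force = 141,120 + 9,202 = 150,322; u = 9,202/150,322 = 6.12%.
March: labor force = 144,452 + 7,814 = 152,266; u = 7,814/152,266 = 5.13%.
Change = 5.13% − 6.12% = −0.99 pp.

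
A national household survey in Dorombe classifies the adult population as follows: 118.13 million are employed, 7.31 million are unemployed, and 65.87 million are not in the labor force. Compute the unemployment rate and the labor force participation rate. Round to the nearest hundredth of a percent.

Unemployment rate ≈ 5.83%; labor force participation rate ≈ 65.57%.

Labor force = employed + unemployed = 118.13 + 7.31 = 125.44 million.
Working-age population = 125.44 + 65.87 = 191.31 million.
Unemployment rate = 7.31 / 125.44 = 5.83%.
Labor force participation rate = 125.44 / 191.31 = 65.57%.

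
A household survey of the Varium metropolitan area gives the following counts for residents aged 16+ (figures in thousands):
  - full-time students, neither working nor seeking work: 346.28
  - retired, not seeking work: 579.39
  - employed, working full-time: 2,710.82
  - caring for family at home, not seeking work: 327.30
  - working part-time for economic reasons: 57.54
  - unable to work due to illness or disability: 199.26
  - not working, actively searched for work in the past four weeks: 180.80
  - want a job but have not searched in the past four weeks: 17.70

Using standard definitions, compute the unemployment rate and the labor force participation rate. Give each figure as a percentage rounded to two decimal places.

Employed = 2,710.82 + 57.54 = 2,768.36 thousand (anyone who worked, including part-time for economic reasons, counts as employed).
Unemployed = 180.80 thousand.
Labor force = 2,768.36 + 180.80 = 2,949.16 thousand.
Not in labor force = 346.28 + 579.39 + 327.30 + 199.26 + 17.70 = 1,469.93 thousand (those not working and not actively searching are outside the labor force — including those who want a job but have given up searching).
Civilian working-age population = 2,949.16 + 1,469.93 = 4,419.09 thousand.
Unemployment rate = 180.80 / 2,949.16 = 6.13%.
Labor force participation rate = 2,949.16 / 4,419.09 = 66.74%.

Unemployment rate ≈ 6.13%; labor force participation rate ≈ 66.74%.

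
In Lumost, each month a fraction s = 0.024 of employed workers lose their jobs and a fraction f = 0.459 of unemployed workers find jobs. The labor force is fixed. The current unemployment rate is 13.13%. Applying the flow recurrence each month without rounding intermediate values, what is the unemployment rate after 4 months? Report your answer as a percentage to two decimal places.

Unemployment rate after four months ≈ 5.55%.

With a fixed labor force, u_{t+1} = u_t + s·(1−u_t) − f·u_t = u_t·(1−s−f) + s.
Here 1−s−f = 0.517 and s = 0.024.
u_1 = 0.131300 × 0.517 + 0.024 = 0.091882.
u_2 = 0.091882 × 0.517 + 0.024 = 0.071503.
u_3 = 0.071503 × 0.517 + 0.024 = 0.060967.
u_4 = 0.060967 × 0.517 + 0.024 = 0.055520.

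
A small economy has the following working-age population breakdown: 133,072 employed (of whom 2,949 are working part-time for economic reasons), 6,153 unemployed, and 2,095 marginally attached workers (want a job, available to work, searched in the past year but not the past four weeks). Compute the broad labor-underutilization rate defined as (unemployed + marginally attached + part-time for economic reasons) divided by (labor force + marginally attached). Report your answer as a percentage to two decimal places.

Labor force = 133,072 + 6,153 = 139,225.
Numerator = 6,153 + 2,095 + 2,949 = 11,197.
Denominator = 139,225 + 2,095 = 141,320.
Broad rate = 11,197 / 141,320 = 7.92%.

Broad underutilization rate ≈ 7.92%.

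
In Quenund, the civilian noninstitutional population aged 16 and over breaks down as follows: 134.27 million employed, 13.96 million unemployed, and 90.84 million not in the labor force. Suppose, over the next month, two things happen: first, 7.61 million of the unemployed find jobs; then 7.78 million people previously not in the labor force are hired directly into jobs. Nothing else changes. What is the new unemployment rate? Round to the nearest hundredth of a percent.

New unemployment rate ≈ 4.07%.

Initially, labor force = 134.27 + 13.96 = 148.23 million, so u = 13.96/148.23 = 9.42%.
After the first change, unemployed falls and employed rises by 7.61; labor force unchanged → E = 141.88, U = 6.35, labor force = 148.23 million.
After the second change, employed and labor force both rise by 7.78; unemployed unchanged → E = 149.66, U = 6.35, labor force = 156.01 million.
New unemployment rate = 6.35 / 156.01 = 4.07%.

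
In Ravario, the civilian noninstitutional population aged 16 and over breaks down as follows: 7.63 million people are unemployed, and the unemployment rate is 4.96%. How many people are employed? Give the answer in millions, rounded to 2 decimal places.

About 146.20 million are employed.

Labor force = U / u = 7.63 / 0.0496 ≈ 153.83 million.
Employed = labor force − unemployed = 153.83 − 7.63 = 146.20 million.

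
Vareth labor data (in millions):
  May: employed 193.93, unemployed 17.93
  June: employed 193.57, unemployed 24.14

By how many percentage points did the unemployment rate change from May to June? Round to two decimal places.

The unemployment rate changed by +2.63 percentage points.

May: labor force = 193.93 + 17.93 = 211.86; u = 17.93/211.86 = 8.46%.
June: labor force = 193.57 + 24.14 = 217.71; u = 24.14/217.71 = 11.09%.
Change = 11.09% − 8.46% = +2.63 pp.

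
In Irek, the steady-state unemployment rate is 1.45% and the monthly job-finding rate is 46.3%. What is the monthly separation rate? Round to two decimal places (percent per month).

Separation rate ≈ 0.68% per month.

From u* = s/(s+f): s = u·f/(1−u).
s = 0.0145 × 46.3 / (1 − 0.0145) = 0.6713 / 0.9855 ≈ 0.68% per month.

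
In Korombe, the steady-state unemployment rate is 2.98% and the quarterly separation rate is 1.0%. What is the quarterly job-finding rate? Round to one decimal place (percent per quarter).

Job-finding rate ≈ 32.6% per quarter.

From u* = s/(s+f): f = s·(1−u)/u.
f = 1.0 × (1 − 0.0298) / 0.0298 = 0.9702 / 0.0298 ≈ 32.6% per quarter.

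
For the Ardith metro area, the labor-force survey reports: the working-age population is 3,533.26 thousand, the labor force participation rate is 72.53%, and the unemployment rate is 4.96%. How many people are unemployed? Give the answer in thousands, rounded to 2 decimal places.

About 127.11 thousand are unemployed.

Labor force = 0.7253 × 3,533.26 = 2,562.67 thousand.
Unemployed = 0.0496 × 2,562.67 ≈ 127.11 thousand.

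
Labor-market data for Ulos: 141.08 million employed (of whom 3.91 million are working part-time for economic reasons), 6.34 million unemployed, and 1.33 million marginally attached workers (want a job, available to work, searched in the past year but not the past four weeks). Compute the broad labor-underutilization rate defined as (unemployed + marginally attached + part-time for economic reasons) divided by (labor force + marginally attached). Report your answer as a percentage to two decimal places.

Broad underutilization rate ≈ 7.78%.

Labor force = 141.08 + 6.34 = 147.42 million.
Numerator = 6.34 + 1.33 + 3.91 = 11.58 million.
Denominator = 147.42 + 1.33 = 148.75 million.
Broad rate = 11.58 / 148.75 = 7.78%.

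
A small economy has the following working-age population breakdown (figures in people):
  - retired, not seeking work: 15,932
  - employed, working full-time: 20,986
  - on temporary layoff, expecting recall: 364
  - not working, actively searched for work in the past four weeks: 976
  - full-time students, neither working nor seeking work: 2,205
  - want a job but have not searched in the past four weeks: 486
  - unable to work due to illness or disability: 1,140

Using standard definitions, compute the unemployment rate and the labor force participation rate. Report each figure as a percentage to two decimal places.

Unemployment rate ≈ 6.00%; labor force participation rate ≈ 53.04%.

Employed = 20,986.
Unemployed = 364 + 976 = 1,340 (jobless and actively searching, or on temporary layoff).
Labor force = 20,986 + 1,340 = 22,326.
Not in labor force = 15,932 + 2,205 + 486 + 1,140 = 19,763 (those not working and not actively searching are outside the labor force — including those who want a job but have given up searching).
Civilian working-age population = 22,326 + 19,763 = 42,089.
Unemployment rate = 1,340 / 22,326 = 6.00%.
Labor force participation rate = 22,326 / 42,089 = 53.04%.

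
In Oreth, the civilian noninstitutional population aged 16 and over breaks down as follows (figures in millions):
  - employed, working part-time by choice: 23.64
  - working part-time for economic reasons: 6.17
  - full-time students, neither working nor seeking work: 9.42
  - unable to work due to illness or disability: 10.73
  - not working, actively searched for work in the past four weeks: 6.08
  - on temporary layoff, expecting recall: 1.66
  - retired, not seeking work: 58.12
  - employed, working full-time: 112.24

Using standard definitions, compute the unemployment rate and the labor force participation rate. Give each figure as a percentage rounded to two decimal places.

Employed = 23.64 + 6.17 + 112.24 = 142.05 million (anyone who worked, including part-time for economic reasons, counts as employed).
Unemployed = 6.08 + 1.66 = 7.74 million (jobless and actively searching, or on temporary layoff).
Labor force = 142.05 + 7.74 = 149.79 million.
Not in labor force = 9.42 + 10.73 + 58.12 = 78.27 million (those not working and not actively searching are outside the labor force).
Civilian working-age population = 149.79 + 78.27 = 228.06 million.
Unemployment rate = 7.74 / 149.79 = 5.17%.
Labor force participation rate = 149.79 / 228.06 = 65.68%.

Unemployment rate ≈ 5.17%; labor force participation rate ≈ 65.68%.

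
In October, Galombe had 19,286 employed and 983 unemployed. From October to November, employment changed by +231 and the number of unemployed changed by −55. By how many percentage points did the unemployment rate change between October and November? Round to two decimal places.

October: labor force = 19,286 + 983 = 20,269; u = 983/20,269 = 4.85%.
November: labor force = 19,517 + 928 = 20,445; u = 928/20,445 = 4.54%.
Change = 4.54% − 4.85% = −0.31 pp.

The unemployment rate changed by −0.31 percentage points.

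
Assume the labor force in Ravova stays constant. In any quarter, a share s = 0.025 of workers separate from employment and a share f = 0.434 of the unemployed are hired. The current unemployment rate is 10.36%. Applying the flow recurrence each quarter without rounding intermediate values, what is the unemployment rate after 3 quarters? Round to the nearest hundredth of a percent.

Unemployment rate after three quarters ≈ 6.22%.

With a fixed labor force, u_{t+1} = u_t + s·(1−u_t) − f·u_t = u_t·(1−s−f) + s.
Here 1−s−f = 0.541 and s = 0.025.
u_1 = 0.103600 × 0.541 + 0.025 = 0.081048.
u_2 = 0.081048 × 0.541 + 0.025 = 0.068847.
u_3 = 0.068847 × 0.541 + 0.025 = 0.062246.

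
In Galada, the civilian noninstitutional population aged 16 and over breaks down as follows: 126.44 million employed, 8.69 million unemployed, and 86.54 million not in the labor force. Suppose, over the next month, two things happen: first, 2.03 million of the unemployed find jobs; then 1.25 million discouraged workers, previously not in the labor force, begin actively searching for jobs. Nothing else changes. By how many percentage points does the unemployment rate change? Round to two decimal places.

The unemployment rate changes by −0.63 percentage points.

Initially, labor force = 126.44 + 8.69 = 135.13 million, so u = 8.69/135.13 = 6.43%.
After the first change, unemployed falls and employed rises by 2.03; labor force unchanged → E = 128.47, U = 6.66, labor force = 135.13 million.
After the second change, unemployed and labor force both rise by 1.25 → E = 128.47, U = 7.91, labor force = 136.38 million.
New unemployment rate = 7.91 / 136.38 = 5.80%.
Change = 5.80% − 6.43% = −0.63 percentage points.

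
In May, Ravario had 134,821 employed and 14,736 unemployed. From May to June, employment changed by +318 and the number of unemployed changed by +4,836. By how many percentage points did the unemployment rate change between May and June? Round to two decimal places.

May: labor force = 134,821 + 14,736 = 149,557; u = 14,736/149,557 = 9.85%.
June: labor force = 135,139 + 19,572 = 154,711; u = 19,572/154,711 = 12.65%.
Change = 12.65% − 9.85% = +2.80 pp.

The unemployment rate changed by +2.80 percentage points.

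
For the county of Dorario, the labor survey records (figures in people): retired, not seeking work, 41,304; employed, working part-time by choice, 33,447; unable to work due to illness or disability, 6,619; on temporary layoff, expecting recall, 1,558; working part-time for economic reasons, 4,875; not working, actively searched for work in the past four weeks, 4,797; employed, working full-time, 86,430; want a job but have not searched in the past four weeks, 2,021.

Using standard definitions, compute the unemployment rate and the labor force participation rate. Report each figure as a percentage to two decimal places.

Unemployment rate ≈ 4.85%; labor force participation rate ≈ 72.41%.

Employed = 33,447 + 4,875 + 86,430 = 124,752 (anyone who worked, including part-time for economic reasons, counts as employed).
Unemployed = 1,558 + 4,797 = 6,355 (jobless and actively searching, or on temporary layoff).
Labor force = 124,752 + 6,355 = 131,107.
Not in labor force = 41,304 + 6,619 + 2,021 = 49,944 (those not working and not actively searching are outside the labor force — including those who want a job but have given up searching).
Civilian working-age population = 131,107 + 49,944 = 181,051.
Unemployment rate = 6,355 / 131,107 = 4.85%.
Labor force participation rate = 131,107 / 181,051 = 72.41%.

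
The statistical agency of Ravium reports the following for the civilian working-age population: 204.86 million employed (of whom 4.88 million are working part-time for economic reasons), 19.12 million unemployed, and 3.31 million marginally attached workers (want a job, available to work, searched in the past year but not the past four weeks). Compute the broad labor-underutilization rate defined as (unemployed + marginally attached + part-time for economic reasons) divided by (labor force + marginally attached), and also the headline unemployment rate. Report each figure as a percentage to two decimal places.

Labor force = 204.86 + 19.12 = 223.98 million.
Numerator = 19.12 + 3.31 + 4.88 = 27.31 million.
Denominator = 223.98 + 3.31 = 227.29 million.
Broad rate = 27.31 / 227.29 = 12.02%.
Headline unemployment rate = 19.12 / 223.98 = 8.54%.

Broad underutilization rate ≈ 12.02%; headline unemployment rate ≈ 8.54%.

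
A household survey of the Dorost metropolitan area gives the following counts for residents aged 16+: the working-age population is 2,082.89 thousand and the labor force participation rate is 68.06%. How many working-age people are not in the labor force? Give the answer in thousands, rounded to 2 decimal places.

Share not in the labor force = 1 − 0.6806 = 0.3194.
Not in labor force = 0.3194 × 2,082.89 ≈ 665.28 thousand.

About 665.28 thousand are not in the labor force.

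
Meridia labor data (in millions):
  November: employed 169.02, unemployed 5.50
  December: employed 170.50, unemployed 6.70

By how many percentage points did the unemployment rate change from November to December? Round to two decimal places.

The unemployment rate changed by +0.63 percentage points.

November: labor force = 169.02 + 5.50 = 174.52; u = 5.50/174.52 = 3.15%.
December: labor force = 170.50 + 6.70 = 177.20; u = 6.70/177.20 = 3.78%.
Change = 3.78% − 3.15% = +0.63 pp.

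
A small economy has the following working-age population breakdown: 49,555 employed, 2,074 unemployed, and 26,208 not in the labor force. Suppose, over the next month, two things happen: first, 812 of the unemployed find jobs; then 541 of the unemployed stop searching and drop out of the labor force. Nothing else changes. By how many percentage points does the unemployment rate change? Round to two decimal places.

The unemployment rate changes by −2.61 percentage points.

Initially, labor force = 49,555 + 2,074 = 51,629, so u = 2,074/51,629 = 4.02%.
After the first change, unemployed falls and employed rises by 812; labor force unchanged → E = 50,367, U = 1,262, labor force = 51,629.
After the second change, unemployed and labor force both fall by 541 → E = 50,367, U = 721, labor force = 51,088.
New unemployment rate = 721 / 51,088 = 1.41%.
Change = 1.41% − 4.02% = −2.61 percentage points.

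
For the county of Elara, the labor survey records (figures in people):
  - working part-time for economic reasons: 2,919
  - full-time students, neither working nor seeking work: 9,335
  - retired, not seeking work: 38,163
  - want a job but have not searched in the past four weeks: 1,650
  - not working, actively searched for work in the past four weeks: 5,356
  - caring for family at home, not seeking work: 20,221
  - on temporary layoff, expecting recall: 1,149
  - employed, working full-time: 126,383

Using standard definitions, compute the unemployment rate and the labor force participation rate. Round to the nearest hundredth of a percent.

Employed = 2,919 + 126,383 = 129,302 (anyone who worked, including part-time for economic reasons, counts as employed).
Unemployed = 5,356 + 1,149 = 6,505 (jobless and actively searching, or on temporary layoff).
Labor force = 129,302 + 6,505 = 135,807.
Not in labor force = 9,335 + 38,163 + 1,650 + 20,221 = 69,369 (those not working and not actively searching are outside the labor force — including those who want a job but have given up searching).
Civilian working-age population = 135,807 + 69,369 = 205,176.
Unemployment rate = 6,505 / 135,807 = 4.79%.
Labor force participation rate = 135,807 / 205,176 = 66.19%.

Unemployment rate ≈ 4.79%; labor force participation rate ≈ 66.19%.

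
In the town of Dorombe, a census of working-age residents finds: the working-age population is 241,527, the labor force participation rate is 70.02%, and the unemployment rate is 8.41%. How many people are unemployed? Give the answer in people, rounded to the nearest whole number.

Labor force = 0.7002 × 241,527 = 169,117.
Unemployed = 0.0841 × 169,117 ≈ 14,223.

About 14,223 are unemployed.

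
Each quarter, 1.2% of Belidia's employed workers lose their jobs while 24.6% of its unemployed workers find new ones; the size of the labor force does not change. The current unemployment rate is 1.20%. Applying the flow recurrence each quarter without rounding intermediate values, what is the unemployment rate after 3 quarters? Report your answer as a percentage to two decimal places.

Unemployment rate after three quarters ≈ 3.24%.

With a fixed labor force, u_{t+1} = u_t + s·(1−u_t) − f·u_t = u_t·(1−s−f) + s.
Here 1−s−f = 0.742 and s = 0.012.
u_1 = 0.012000 × 0.742 + 0.012 = 0.020904.
u_2 = 0.020904 × 0.742 + 0.012 = 0.027511.
u_3 = 0.027511 × 0.742 + 0.012 = 0.032413.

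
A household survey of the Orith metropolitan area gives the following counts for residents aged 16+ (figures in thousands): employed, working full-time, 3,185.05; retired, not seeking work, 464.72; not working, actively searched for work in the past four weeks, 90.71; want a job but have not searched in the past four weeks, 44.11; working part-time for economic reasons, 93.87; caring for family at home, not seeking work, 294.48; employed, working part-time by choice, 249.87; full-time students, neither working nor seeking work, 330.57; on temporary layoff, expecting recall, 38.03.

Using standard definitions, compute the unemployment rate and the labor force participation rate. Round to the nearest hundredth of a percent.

Employed = 3,185.05 + 93.87 + 249.87 = 3,528.79 thousand (anyone who worked, including part-time for economic reasons, counts as employed).
Unemployed = 90.71 + 38.03 = 128.74 thousand (jobless and actively searching, or on temporary layoff).
Labor force = 3,528.79 + 128.74 = 3,657.53 thousand.
Not in labor force = 464.72 + 44.11 + 294.48 + 330.57 = 1,133.88 thousand (those not working and not actively searching are outside the labor force — including those who want a job but have given up searching).
Civilian working-age population = 3,657.53 + 1,133.88 = 4,791.41 thousand.
Unemployment rate = 128.74 / 3,657.53 = 3.52%.
Labor force participation rate = 3,657.53 / 4,791.41 = 76.34%.

Unemployment rate ≈ 3.52%; labor force participation rate ≈ 76.34%.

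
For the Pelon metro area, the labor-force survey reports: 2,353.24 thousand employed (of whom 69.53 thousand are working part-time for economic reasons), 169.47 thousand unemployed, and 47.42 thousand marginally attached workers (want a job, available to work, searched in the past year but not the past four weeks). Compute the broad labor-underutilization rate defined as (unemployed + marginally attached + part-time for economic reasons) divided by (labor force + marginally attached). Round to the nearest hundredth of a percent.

Labor force = 2,353.24 + 169.47 = 2,522.71 thousand.
Numerator = 169.47 + 47.42 + 69.53 = 286.42 thousand.
Denominator = 2,522.71 + 47.42 = 2,570.13 thousand.
Broad rate = 286.42 / 2,570.13 = 11.14%.

Broad underutilization rate ≈ 11.14%.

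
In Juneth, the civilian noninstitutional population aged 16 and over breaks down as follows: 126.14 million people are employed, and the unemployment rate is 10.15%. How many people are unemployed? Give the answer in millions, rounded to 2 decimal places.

About 14.25 million are unemployed.

Let U be the number unemployed. The labor force is E + U, and U/(E+U) = 0.1015.
So U = 0.1015 × 126.14 / (1 − 0.1015) = 12.8032 / 0.8985 ≈ 14.25 million.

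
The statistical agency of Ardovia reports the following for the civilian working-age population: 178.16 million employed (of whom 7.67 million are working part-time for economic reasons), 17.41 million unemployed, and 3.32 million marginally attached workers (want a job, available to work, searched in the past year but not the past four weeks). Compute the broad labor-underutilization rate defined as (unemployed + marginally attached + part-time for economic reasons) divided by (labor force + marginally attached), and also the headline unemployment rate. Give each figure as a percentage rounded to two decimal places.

Broad underutilization rate ≈ 14.28%; headline unemployment rate ≈ 8.90%.

Labor force = 178.16 + 17.41 = 195.57 million.
Numerator = 17.41 + 3.32 + 7.67 = 28.40 million.
Denominator = 195.57 + 3.32 = 198.89 million.
Broad rate = 28.40 / 198.89 = 14.28%.
Headline unemployment rate = 17.41 / 195.57 = 8.90%.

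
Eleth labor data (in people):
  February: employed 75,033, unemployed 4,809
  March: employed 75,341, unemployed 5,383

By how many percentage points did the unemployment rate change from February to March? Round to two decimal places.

The unemployment rate changed by +0.65 percentage points.

February: labor force = 75,033 + 4,809 = 79,842; u = 4,809/79,842 = 6.02%.
March: labor force = 75,341 + 5,383 = 80,724; u = 5,383/80,724 = 6.67%.
Change = 6.67% − 6.02% = +0.65 pp.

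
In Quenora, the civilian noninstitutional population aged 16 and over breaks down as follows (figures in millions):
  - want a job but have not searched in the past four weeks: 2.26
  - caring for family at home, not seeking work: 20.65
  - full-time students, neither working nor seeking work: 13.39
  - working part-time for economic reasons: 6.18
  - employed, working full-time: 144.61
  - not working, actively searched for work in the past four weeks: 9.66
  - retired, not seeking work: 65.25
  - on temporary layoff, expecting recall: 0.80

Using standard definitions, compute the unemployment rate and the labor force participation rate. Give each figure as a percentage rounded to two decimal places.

Employed = 6.18 + 144.61 = 150.79 million (anyone who worked, including part-time for economic reasons, counts as employed).
Unemployed = 9.66 + 0.80 = 10.46 million (jobless and actively searching, or on temporary layoff).
Labor force = 150.79 + 10.46 = 161.25 million.
Not in labor force = 2.26 + 20.65 + 13.39 + 65.25 = 101.55 million (those not working and not actively searching are outside the labor force — including those who want a job but have given up searching).
Civilian working-age population = 161.25 + 101.55 = 262.80 million.
Unemployment rate = 10.46 / 161.25 = 6.49%.
Labor force participation rate = 161.25 / 262.80 = 61.36%.

Unemployment rate ≈ 6.49%; labor force participation rate ≈ 61.36%.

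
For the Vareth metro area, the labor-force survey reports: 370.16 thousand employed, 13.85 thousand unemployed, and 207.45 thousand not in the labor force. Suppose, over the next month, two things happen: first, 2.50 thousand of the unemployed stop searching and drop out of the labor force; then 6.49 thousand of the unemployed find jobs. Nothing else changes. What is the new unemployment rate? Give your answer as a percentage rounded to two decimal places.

Initially, labor force = 370.16 + 13.85 = 384.01 thousand, so u = 13.85/384.01 = 3.61%.
After the first change, unemployed and labor force both fall by 2.50 → E = 370.16, U = 11.35, labor force = 381.51 thousand.
After the second change, unemployed falls and employed rises by 6.49; labor force unchanged → E = 376.65, U = 4.86, labor force = 381.51 thousand.
New unemployment rate = 4.86 / 381.51 = 1.27%.

New unemployment rate ≈ 1.27%.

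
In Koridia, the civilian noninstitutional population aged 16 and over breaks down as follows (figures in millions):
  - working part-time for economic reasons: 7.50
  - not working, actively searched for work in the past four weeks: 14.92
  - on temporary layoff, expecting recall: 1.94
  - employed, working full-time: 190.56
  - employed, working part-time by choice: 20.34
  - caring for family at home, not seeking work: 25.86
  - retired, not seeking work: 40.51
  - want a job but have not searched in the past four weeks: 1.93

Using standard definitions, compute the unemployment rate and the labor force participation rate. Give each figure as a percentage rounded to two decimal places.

Unemployment rate ≈ 7.17%; labor force participation rate ≈ 77.50%.

Employed = 7.50 + 190.56 + 20.34 = 218.40 million (anyone who worked, including part-time for economic reasons, counts as employed).
Unemployed = 14.92 + 1.94 = 16.86 million (jobless and actively searching, or on temporary layoff).
Labor force = 218.40 + 16.86 = 235.26 million.
Not in labor force = 25.86 + 40.51 + 1.93 = 68.30 million (those not working and not actively searching are outside the labor force — including those who want a job but have given up searching).
Civilian working-age population = 235.26 + 68.30 = 303.56 million.
Unemployment rate = 16.86 / 235.26 = 7.17%.
Labor force participation rate = 235.26 / 303.56 = 77.50%.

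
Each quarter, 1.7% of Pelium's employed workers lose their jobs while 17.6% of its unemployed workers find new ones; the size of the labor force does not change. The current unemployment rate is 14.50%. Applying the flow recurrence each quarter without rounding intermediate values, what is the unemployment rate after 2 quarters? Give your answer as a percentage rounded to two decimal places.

With a fixed labor force, u_{t+1} = u_t + s·(1−u_t) − f·u_t = u_t·(1−s−f) + s.
Here 1−s−f = 0.807 and s = 0.017.
u_1 = 0.145000 × 0.807 + 0.017 = 0.134015.
u_2 = 0.134015 × 0.807 + 0.017 = 0.125150.

Unemployment rate after two quarters ≈ 12.52%.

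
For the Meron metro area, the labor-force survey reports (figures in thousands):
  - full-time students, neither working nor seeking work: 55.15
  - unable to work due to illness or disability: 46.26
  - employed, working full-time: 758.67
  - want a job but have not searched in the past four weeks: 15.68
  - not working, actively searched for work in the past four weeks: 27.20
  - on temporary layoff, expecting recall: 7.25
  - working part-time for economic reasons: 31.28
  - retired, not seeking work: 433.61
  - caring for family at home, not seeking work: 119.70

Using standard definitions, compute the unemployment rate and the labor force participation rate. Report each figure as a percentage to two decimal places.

Employed = 758.67 + 31.28 = 789.95 thousand (anyone who worked, including part-time for economic reasons, counts as employed).
Unemployed = 27.20 + 7.25 = 34.45 thousand (jobless and actively searching, or on temporary layoff).
Labor force = 789.95 + 34.45 = 824.40 thousand.
Not in labor force = 55.15 + 46.26 + 15.68 + 433.61 + 119.70 = 670.40 thousand (those not working and not actively searching are outside the labor force — including those who want a job but have given up searching).
Civilian working-age population = 824.40 + 670.40 = 1,494.80 thousand.
Unemployment rate = 34.45 / 824.40 = 4.18%.
Labor force participation rate = 824.40 / 1,494.80 = 55.15%.

Unemployment rate ≈ 4.18%; labor force participation rate ≈ 55.15%.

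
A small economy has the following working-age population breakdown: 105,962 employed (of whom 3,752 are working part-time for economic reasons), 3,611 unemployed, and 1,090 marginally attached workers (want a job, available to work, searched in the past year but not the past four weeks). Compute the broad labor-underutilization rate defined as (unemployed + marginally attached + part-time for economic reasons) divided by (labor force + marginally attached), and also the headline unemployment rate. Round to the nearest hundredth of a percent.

Broad underutilization rate ≈ 7.64%; headline unemployment rate ≈ 3.30%.

Labor force = 105,962 + 3,611 = 109,573.
Numerator = 3,611 + 1,090 + 3,752 = 8,453.
Denominator = 109,573 + 1,090 = 110,663.
Broad rate = 8,453 / 110,663 = 7.64%.
Headline unemployment rate = 3,611 / 109,573 = 3.30%.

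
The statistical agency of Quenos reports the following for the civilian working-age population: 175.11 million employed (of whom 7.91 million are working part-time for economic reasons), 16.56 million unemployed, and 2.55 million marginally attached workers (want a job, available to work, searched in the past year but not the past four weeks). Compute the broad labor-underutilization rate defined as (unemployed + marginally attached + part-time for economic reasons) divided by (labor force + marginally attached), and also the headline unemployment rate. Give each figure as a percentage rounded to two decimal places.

Labor force = 175.11 + 16.56 = 191.67 million.
Numerator = 16.56 + 2.55 + 7.91 = 27.02 million.
Denominator = 191.67 + 2.55 = 194.22 million.
Broad rate = 27.02 / 194.22 = 13.91%.
Headline unemployment rate = 16.56 / 191.67 = 8.64%.

Broad underutilization rate ≈ 13.91%; headline unemployment rate ≈ 8.64%.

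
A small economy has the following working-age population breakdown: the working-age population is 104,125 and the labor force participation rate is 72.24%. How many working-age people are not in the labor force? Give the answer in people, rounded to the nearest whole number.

About 28,905 are not in the labor force.

Share not in the labor force = 1 − 0.7224 = 0.2776.
Not in labor force = 0.2776 × 104,125 ≈ 28,905.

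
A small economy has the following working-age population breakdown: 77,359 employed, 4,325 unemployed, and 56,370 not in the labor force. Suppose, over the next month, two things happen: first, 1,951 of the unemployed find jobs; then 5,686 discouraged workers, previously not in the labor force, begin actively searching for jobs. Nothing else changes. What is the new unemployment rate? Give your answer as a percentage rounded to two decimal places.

Initially, labor force = 77,359 + 4,325 = 81,684, so u = 4,325/81,684 = 5.29%.
After the first change, unemployed falls and employed rises by 1,951; labor force unchanged → E = 79,310, U = 2,374, labor force = 81,684.
After the second change, unemployed and labor force both rise by 5,686 → E = 79,310, U = 8,060, labor force = 87,370.
New unemployment rate = 8,060 / 87,370 = 9.23%.

New unemployment rate ≈ 9.23%.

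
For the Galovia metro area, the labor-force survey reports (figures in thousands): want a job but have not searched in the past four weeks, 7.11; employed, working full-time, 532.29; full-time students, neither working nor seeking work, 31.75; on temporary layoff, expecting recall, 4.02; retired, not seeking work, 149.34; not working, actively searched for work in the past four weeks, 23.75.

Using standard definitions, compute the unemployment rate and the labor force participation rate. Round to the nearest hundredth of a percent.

Unemployment rate ≈ 4.96%; labor force participation rate ≈ 74.85%.

Employed = 532.29 thousand.
Unemployed = 4.02 + 23.75 = 27.77 thousand (jobless and actively searching, or on temporary layoff).
Labor force = 532.29 + 27.77 = 560.06 thousand.
Not in labor force = 7.11 + 31.75 + 149.34 = 188.20 thousand (those not working and not actively searching are outside the labor force — including those who want a job but have given up searching).
Civilian working-age population = 560.06 + 188.20 = 748.26 thousand.
Unemployment rate = 27.77 / 560.06 = 4.96%.
Labor force participation rate = 560.06 / 748.26 = 74.85%.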